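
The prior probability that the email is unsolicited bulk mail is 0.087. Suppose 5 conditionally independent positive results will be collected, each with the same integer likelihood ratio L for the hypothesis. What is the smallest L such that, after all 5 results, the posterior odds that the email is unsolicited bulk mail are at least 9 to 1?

3

Prior odds = 0.087/0.913 = 87/913.
Target odds = 9.
Need L⁵ ≥ 9 ÷ (87/913) = 2739/29.
2⁵ = 32 < 2739/29 ≤ 243 = 3⁵, so L = 3.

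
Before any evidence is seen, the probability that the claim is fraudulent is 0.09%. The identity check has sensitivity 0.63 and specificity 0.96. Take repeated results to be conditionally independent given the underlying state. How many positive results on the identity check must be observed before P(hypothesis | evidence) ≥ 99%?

Prior odds = 0.0009/0.9991 = 9/9991.
False-positive rate = 1 − 0.96 = 0.04; likelihood ratio of a positive = 0.63/0.04 = 15.75.
Target posterior odds = 0.99/0.01 = 99.
Require 15.75ⁿ ≥ 99 ÷ (9/9991) = 109901.
15.75⁴ = 15752961/256 falls short of 109901 but 15.75⁵ = 992436543/1024 reaches it, so n = 5.

5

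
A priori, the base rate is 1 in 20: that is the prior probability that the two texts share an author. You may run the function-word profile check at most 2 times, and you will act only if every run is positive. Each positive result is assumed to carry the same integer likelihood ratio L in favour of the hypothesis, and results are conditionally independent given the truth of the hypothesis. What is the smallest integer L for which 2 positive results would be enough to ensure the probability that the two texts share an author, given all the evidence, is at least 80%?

9

Prior odds = 0.05/0.95 = 1/19.
Target odds = 0.8/0.2 = 4.
Need L² ≥ 4 ÷ (1/19) = 76.
8² = 64 < 76 ≤ 81 = 9², so L = 9.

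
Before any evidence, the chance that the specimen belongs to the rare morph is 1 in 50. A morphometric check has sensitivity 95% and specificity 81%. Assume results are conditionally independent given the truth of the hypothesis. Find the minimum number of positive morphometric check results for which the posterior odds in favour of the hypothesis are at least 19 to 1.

Prior odds = 0.02/0.98 = 1/49.
False-positive rate = 1 − 0.81 = 0.19; likelihood ratio of a positive = 0.95/0.19 = 5.
Target odds = 19.
Require 5ⁿ ≥ 19 ÷ (1/49) = 931.
5⁴ = 625 falls short of 931 but 5⁵ = 3125 reaches it, so n = 5.

5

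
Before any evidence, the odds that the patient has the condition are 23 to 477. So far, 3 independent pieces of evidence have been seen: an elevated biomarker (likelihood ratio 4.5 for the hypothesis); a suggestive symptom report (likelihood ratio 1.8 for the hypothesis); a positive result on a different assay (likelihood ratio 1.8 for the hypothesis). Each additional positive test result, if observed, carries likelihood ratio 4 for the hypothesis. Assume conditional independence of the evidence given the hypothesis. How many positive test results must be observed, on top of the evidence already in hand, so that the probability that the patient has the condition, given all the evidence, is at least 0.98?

4

Prior odds = 23/477.
Combined Bayes factor of the evidence already in hand = 4.5 × 1.8 × 1.8 = 14.58.
Odds after that evidence = (23/477) × 14.58 = 1863/2650.
Target odds = 0.98/0.02 = 49.
Need 4ⁿ ≥ 49 ÷ (1863/2650) = 129850/1863.
4³ = 64 falls short of 129850/1863 but 4⁴ = 256 reaches it, so n = 4.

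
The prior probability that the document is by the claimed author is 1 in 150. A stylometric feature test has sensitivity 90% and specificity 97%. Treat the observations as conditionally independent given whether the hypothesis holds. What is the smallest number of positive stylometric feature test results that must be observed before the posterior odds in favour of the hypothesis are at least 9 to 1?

3

Prior odds = (1/150)/(149/150) = 1/149.
False-positive rate = 1 − 0.97 = 0.03; likelihood ratio of a positive = 0.9/0.03 = 30.
Target odds = 9.
Require 30ⁿ ≥ 9 ÷ (1/149) = 1341.
30² = 900 falls short of 1341 but 30³ = 27000 reaches it, so n = 3.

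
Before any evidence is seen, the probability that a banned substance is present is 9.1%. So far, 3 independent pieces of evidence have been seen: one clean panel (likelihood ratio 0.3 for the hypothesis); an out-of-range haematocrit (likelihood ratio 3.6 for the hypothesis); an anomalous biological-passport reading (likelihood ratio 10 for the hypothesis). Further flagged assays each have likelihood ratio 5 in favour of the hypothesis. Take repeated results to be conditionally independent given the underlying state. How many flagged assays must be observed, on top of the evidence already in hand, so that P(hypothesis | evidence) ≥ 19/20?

2

Prior odds = 0.091/0.909 = 91/909.
Combined Bayes factor of the evidence already in hand = 0.3 × 3.6 × 10 = 10.8.
Odds after that evidence = (91/909) × 10.8 = 546/505.
Target odds = 0.95/0.05 = 19.
Need 5ⁿ ≥ 19 ÷ (546/505) = 9595/546.
5¹ = 5 falls short of 9595/546 but 5² = 25 reaches it, so n = 2.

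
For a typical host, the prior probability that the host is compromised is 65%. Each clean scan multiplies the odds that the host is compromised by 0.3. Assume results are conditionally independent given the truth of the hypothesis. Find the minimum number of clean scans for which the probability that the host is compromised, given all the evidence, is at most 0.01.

Prior odds = 0.65/0.35 = 13/7.
Likelihood ratio per clean scan = 0.3.
Target posterior odds = 0.01/0.99 = 1/99.
Require 0.3ⁿ ≤ 1/99 ÷ (13/7) = 7/1287.
0.3⁴ = 0.0081 is still above 7/1287 but 0.3⁵ = 243/100000 is at or below it, so n = 5.

5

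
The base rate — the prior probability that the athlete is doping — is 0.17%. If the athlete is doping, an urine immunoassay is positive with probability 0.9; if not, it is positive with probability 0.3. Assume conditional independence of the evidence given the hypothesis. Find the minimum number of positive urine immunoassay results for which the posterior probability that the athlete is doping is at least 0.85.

Prior odds = 0.0017/0.9983 = 17/9983.
Likelihood ratio of a positive = 0.9/0.3 = 3.
Target posterior odds = 0.85/0.15 = 17/3.
Need (17/9983) × 3ⁿ ≥ 17/3, i.e. 3ⁿ ≥ 9983/3.
3⁷ = 2187 falls short of 9983/3 but 3⁸ = 6561 reaches it, so n = 8.

8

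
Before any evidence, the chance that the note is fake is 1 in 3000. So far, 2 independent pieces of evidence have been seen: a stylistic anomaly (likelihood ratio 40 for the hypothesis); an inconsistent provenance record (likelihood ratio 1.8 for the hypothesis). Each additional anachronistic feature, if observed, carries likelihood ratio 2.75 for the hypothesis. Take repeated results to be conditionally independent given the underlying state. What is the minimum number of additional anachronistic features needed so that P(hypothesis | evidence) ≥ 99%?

9

Prior odds = (1/3000)/(2999/3000) = 1/2999.
Combined Bayes factor of the evidence already in hand = 40 × 1.8 = 72.
Odds after that evidence = (1/2999) × 72 = 72/2999.
Target odds = 0.99/0.01 = 99.
Need 2.75ⁿ ≥ 99 ÷ (72/2999) = 4123.625.
2.75⁸ = 214358881/65536 falls short of 4123.625 but 2.75⁹ ≈8994.86 reaches it, so n = 9.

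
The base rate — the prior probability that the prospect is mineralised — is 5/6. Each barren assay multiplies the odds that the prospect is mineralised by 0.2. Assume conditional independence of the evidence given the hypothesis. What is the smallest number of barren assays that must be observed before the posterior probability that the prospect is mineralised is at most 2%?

Prior odds = (5/6)/(1/6) = 5.
Likelihood ratio per barren assay = 0.2.
Target posterior odds = 0.02/0.98 = 1/49.
Need 5 × 0.2ⁿ ≤ 1/49, i.e. 0.2ⁿ ≤ 1/245.
0.2³ = 0.008 is still above 1/245 but 0.2⁴ = 0.0016 is at or below it, so n = 4.

4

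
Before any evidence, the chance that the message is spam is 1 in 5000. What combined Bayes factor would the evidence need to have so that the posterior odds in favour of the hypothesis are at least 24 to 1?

Prior odds = 0.0002/0.9998 = 1/4999.
Target odds = 24.
Required Bayes factor = 24 ÷ (1/4999) = 119976.

119976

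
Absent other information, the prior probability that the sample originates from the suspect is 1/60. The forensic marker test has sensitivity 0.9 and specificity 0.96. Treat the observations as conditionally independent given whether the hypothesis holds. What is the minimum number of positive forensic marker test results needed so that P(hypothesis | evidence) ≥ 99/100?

3

Prior odds: (1/60) ÷ (59/60) = 1/59.
False-positive rate = 1 − 0.96 = 0.04; likelihood ratio of a positive = 0.9/0.04 = 22.5.
Target posterior odds = 0.99/0.01 = 99.
Need (1/59) × 22.5ⁿ ≥ 99, i.e. 22.5ⁿ ≥ 5841.
22.5² = 506.25 falls short of 5841 but 22.5³ = 11390.625 reaches it, so n = 3.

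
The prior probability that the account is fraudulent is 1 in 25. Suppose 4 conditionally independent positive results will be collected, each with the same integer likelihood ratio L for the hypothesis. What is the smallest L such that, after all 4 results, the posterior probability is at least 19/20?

Prior odds = 0.04/0.96 = 1/24.
Target odds = 0.95/0.05 = 19.
Need L⁴ ≥ 19 ÷ (1/24) = 456.
4⁴ = 256 < 456 ≤ 625 = 5⁴, so L = 5.

5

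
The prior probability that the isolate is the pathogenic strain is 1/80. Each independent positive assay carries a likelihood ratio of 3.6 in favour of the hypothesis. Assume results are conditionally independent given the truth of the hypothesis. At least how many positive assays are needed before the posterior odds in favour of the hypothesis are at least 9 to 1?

Prior odds = 0.0125/0.9875 = 1/79.
Likelihood ratio per positive assay = 3.6.
Target odds = 9.
Require 3.6ⁿ ≥ 9 ÷ (1/79) = 711.
3.6⁵ = 604.66176 falls short of 711 but 3.6⁶ = 34012224/15625 reaches it, so n = 6.

6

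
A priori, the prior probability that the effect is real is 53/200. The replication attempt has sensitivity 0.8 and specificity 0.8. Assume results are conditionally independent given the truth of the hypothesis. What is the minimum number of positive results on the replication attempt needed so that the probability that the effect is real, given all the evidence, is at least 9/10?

3

Prior odds: 0.265 ÷ 0.735 = 53/147.
False-positive rate = 1 − 0.8 = 0.2; likelihood ratio of a positive = 0.8/0.2 = 4.
Target odds: 0.9 ÷ 0.1 = 9.
Need (53/147) × 4ⁿ ≥ 9, i.e. 4ⁿ ≥ 1323/53.
4² = 16 falls short of 1323/53 but 4³ = 64 reaches it, so n = 3.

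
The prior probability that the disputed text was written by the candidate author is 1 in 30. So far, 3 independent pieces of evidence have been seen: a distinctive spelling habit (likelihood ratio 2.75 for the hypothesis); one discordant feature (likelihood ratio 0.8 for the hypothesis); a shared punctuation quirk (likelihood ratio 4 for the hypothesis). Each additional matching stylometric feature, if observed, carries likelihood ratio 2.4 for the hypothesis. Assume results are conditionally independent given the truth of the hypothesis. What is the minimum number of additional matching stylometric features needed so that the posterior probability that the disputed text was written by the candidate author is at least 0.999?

Prior odds = (1/30)/(29/30) = 1/29.
Combined Bayes factor of the evidence already in hand = 2.75 × 0.8 × 4 = 8.8.
Odds after that evidence = (1/29) × 8.8 = 44/145.
Target odds = 0.999/0.001 = 999.
Need 2.4ⁿ ≥ 999 ÷ (44/145) = 144855/44.
2.4⁹ ≈2641.81 falls short of 144855/44 but 2.4¹⁰ ≈6340.34 reaches it, so n = 10.

10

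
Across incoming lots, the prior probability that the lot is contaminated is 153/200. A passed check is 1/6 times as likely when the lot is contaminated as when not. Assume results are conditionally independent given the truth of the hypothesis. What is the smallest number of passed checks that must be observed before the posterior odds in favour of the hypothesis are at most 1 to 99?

4

Prior odds: 0.765 ÷ 0.235 = 153/47.
Likelihood ratio per passed check = 1/6.
Target odds = 1/99.
Need (153/47) × (1/6)ⁿ ≤ 1/99, i.e. (1/6)ⁿ ≤ 47/15147.
(1/6)³ = 1/216 is still above 47/15147 but (1/6)⁴ = 1/1296 is at or below it, so n = 4.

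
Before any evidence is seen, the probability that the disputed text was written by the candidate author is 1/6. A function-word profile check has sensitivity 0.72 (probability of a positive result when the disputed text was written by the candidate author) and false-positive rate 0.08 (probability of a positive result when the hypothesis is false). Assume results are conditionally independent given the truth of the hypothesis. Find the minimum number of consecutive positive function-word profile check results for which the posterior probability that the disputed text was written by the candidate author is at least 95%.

Prior odds: (1/6) ÷ (5/6) = 0.2.
Likelihood ratio of a positive result = 0.72/0.08 = 9.
Target posterior odds = 0.95/0.05 = 19.
Require 9ⁿ ≥ 19 ÷ 0.2 = 95.
9² = 81 falls short of 95 but 9³ = 729 reaches it, so n = 3.

3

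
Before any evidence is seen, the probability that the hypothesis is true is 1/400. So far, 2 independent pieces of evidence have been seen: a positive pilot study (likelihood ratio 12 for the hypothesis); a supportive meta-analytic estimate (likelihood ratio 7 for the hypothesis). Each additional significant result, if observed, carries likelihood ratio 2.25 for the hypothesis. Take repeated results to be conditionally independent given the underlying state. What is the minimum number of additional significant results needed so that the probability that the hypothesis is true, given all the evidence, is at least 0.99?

8

Prior odds = 0.0025/0.9975 = 1/399.
Combined Bayes factor of the evidence already in hand = 12 × 7 = 84.
Odds after that evidence = (1/399) × 84 = 4/19.
Target odds = 0.99/0.01 = 99.
Need 2.25ⁿ ≥ 99 ÷ (4/19) = 470.25.
2.25⁷ = 4782969/16384 falls short of 470.25 but 2.25⁸ = 43046721/65536 reaches it, so n = 8.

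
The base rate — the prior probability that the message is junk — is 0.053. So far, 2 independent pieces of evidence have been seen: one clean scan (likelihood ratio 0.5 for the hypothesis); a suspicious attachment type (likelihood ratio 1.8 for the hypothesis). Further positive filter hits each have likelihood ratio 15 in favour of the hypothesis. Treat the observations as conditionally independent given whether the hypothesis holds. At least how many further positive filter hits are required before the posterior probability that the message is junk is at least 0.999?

4

Prior odds = 0.053/0.947 = 53/947.
Combined Bayes factor of the evidence already in hand = 0.5 × 1.8 = 0.9.
Odds after that evidence = (53/947) × 0.9 = 477/9470.
Target odds = 0.999/0.001 = 999.
Need 15ⁿ ≥ 999 ÷ (477/9470) = 1051170/53.
15³ = 3375 falls short of 1051170/53 but 15⁴ = 50625 reaches it, so n = 4.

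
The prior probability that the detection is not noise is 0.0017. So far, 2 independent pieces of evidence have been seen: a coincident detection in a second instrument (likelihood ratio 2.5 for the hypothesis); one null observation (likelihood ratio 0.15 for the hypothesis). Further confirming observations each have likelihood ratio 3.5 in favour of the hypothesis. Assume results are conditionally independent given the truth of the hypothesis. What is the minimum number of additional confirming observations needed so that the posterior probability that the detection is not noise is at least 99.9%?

Prior odds = 0.0017/0.9983 = 17/9983.
Combined Bayes factor of the evidence already in hand = 2.5 × 0.15 = 0.375.
Odds after that evidence = (17/9983) × 0.375 = 51/79864.
Target odds = 0.999/0.001 = 999.
Need 3.5ⁿ ≥ 999 ÷ (51/79864) = 26594712/17.
3.5¹¹ ≈965492 falls short of 26594712/17 but 3.5¹² ≈3.37922e+06 reaches it, so n = 12.

12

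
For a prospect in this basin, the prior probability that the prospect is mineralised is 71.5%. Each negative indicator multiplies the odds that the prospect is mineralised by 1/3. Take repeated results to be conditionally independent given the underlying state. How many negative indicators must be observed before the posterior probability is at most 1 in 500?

Prior odds: 0.715 ÷ 0.285 = 143/57.
Likelihood ratio per negative indicator = 1/3.
Target posterior odds = 0.002/0.998 = 1/499.
Need (143/57) × (1/3)ⁿ ≤ 1/499, i.e. (1/3)ⁿ ≤ 57/71357.
(1/3)⁶ = 1/729 is still above 57/71357 but (1/3)⁷ = 1/2187 is at or below it, so n = 7.

7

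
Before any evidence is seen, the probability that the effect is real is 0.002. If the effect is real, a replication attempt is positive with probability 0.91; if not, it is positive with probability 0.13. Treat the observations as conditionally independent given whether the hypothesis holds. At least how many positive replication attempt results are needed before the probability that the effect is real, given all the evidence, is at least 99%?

6

Prior odds: 0.002 ÷ 0.998 = 1/499.
Likelihood ratio of a positive = 0.91/0.13 = 7.
Target posterior odds = 0.99/0.01 = 99.
Require 7ⁿ ≥ 99 ÷ (1/499) = 49401.
7⁵ = 16807 falls short of 49401 but 7⁶ = 117649 reaches it, so n = 6.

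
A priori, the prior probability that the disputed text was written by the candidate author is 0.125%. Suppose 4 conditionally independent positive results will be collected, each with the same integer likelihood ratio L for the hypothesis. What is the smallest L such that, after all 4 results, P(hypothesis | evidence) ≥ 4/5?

8

Prior odds = 0.00125/0.99875 = 1/799.
Target odds = 0.8/0.2 = 4.
Need L⁴ ≥ 4 ÷ (1/799) = 3196.
7⁴ = 2401 < 3196 ≤ 4096 = 8⁴, so L = 8.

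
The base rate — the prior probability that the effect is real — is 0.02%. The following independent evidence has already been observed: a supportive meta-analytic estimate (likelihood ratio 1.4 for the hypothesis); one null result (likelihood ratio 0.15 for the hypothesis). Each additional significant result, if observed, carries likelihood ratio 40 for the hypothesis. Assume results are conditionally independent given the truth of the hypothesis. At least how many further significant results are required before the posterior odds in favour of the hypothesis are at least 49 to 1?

4

Prior odds = 0.0002/0.9998 = 1/4999.
Combined Bayes factor of the evidence already in hand = 1.4 × 0.15 = 0.21.
Odds after that evidence = (1/4999) × 0.21 = 21/499900.
Target odds = 49.
Need 40ⁿ ≥ 49 ÷ (21/499900) = 3499300/3.
40³ = 64000 falls short of 3499300/3 but 40⁴ = 2560000 reaches it, so n = 4.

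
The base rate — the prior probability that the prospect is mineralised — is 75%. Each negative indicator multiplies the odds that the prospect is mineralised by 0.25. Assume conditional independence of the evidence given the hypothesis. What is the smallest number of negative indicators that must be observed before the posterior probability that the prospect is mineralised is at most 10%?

3

Prior odds = 0.75/0.25 = 3.
Likelihood ratio per negative indicator = 0.25.
Target posterior odds = 0.1/0.9 = 1/9.
Require 0.25ⁿ ≤ 1/9 ÷ 3 = 1/27.
0.25² = 0.0625 is still above 1/27 but 0.25³ = 0.015625 is at or below it, so n = 3.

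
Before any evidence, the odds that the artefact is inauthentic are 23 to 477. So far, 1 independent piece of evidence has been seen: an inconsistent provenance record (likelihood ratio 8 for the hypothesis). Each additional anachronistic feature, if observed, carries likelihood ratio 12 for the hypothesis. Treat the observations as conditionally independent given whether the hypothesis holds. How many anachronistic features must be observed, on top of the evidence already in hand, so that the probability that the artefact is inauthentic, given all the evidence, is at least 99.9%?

4

Prior odds = 23/477.
Bayes factor of the evidence already in hand = 8.
Odds after that evidence = (23/477) × 8 = 184/477.
Target odds = 0.999/0.001 = 999.
Need 12ⁿ ≥ 999 ÷ (184/477) = 476523/184.
12³ = 1728 falls short of 476523/184 but 12⁴ = 20736 reaches it, so n = 4.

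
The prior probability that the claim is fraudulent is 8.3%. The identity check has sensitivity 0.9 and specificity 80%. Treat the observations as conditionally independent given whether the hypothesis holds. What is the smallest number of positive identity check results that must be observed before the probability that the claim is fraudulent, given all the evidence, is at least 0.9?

4

Prior odds: 0.083 ÷ 0.917 = 83/917.
False-positive rate = 1 − 0.8 = 0.2; likelihood ratio of a positive = 0.9/0.2 = 4.5.
Target odds: 0.9 ÷ 0.1 = 9.
Need (83/917) × 4.5ⁿ ≥ 9, i.e. 4.5ⁿ ≥ 8253/83.
4.5³ = 91.125 falls short of 8253/83 but 4.5⁴ = 410.0625 reaches it, so n = 4.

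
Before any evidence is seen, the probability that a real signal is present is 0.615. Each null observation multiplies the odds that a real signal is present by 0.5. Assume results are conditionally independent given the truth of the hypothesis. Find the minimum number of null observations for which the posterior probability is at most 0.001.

Prior odds = 0.615/0.385 = 123/77.
Likelihood ratio per null observation = 0.5.
Target odds: 0.001 ÷ 0.999 = 1/999.
Require 0.5ⁿ ≤ 1/999 ÷ (123/77) = 77/122877.
0.5¹⁰ = 1/1024 is still above 77/122877 but 0.5¹¹ = 1/2048 is at or below it, so n = 11.

11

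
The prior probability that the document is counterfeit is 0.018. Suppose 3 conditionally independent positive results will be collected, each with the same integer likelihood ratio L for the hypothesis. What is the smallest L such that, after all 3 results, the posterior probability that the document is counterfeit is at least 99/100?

18

Prior odds = 0.018/0.982 = 9/491.
Target odds = 0.99/0.01 = 99.
Need L³ ≥ 99 ÷ (9/491) = 5401.
17³ = 4913 < 5401 ≤ 5832 = 18³, so L = 18.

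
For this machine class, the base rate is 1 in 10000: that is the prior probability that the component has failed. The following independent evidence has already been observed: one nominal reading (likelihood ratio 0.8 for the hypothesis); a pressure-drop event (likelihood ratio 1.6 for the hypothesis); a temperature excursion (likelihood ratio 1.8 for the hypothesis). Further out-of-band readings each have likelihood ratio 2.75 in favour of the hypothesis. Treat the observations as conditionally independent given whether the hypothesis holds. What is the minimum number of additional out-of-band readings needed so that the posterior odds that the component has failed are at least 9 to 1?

11

Prior odds = 0.0001/0.9999 = 1/9999.
Combined Bayes factor of the evidence already in hand = 0.8 × 1.6 × 1.8 = 2.304.
Odds after that evidence = (1/9999) × 2.304 = 32/138875.
Target odds = 9.
Need 2.75ⁿ ≥ 9 ÷ (32/138875) = 39058.59375.
2.75¹⁰ ≈24735.9 falls short of 39058.59375 but 2.75¹¹ ≈68023.6 reaches it, so n = 11.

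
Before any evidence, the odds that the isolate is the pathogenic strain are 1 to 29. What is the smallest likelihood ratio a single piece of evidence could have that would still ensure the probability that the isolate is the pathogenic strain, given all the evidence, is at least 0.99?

Prior odds = 1/29.
Target odds = 0.99/0.01 = 99.
Required Bayes factor = 99 ÷ (1/29) = 2871.

2871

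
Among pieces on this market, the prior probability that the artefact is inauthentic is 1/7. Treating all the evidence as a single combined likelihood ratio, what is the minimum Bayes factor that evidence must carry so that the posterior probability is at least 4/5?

24

Prior odds = (1/7)/(6/7) = 1/6.
Target odds = 0.8/0.2 = 4.
Required Bayes factor = 4 ÷ (1/6) = 24.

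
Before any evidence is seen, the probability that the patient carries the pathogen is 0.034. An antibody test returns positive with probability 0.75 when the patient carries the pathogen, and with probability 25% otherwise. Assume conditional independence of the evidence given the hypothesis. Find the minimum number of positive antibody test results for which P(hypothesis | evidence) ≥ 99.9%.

10

Prior odds = 0.034/0.966 = 17/483.
Likelihood ratio of a positive result = 0.75/0.25 = 3.
Target odds: 0.999 ÷ 0.001 = 999.
Require 3ⁿ ≥ 999 ÷ (17/483) = 482517/17.
3⁹ = 19683 falls short of 482517/17 but 3¹⁰ = 59049 reaches it, so n = 10.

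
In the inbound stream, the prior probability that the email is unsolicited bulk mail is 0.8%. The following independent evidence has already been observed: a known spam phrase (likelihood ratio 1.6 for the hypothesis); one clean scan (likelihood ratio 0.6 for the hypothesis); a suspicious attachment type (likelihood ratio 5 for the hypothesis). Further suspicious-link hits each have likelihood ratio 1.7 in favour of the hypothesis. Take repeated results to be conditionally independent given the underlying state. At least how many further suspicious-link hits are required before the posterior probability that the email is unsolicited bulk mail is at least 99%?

15

Prior odds = 0.008/0.992 = 1/124.
Combined Bayes factor of the evidence already in hand = 1.6 × 0.6 × 5 = 4.8.
Odds after that evidence = (1/124) × 4.8 = 6/155.
Target odds = 0.99/0.01 = 99.
Need 1.7ⁿ ≥ 99 ÷ (6/155) = 2557.5.
1.7¹⁴ ≈1683.78 falls short of 2557.5 but 1.7¹⁵ ≈2862.42 reaches it, so n = 15.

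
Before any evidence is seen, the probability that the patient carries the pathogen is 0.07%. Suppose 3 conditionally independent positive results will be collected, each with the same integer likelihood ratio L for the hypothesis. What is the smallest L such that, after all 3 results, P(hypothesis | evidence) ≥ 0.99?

53

Prior odds = 0.0007/0.9993 = 7/9993.
Target odds = 0.99/0.01 = 99.
Need L³ ≥ 99 ÷ (7/9993) = 989307/7.
52³ = 140608 < 989307/7 ≤ 148877 = 53³, so L = 53.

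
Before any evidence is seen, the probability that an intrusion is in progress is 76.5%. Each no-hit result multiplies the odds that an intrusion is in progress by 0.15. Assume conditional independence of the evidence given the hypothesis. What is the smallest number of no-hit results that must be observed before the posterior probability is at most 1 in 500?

Prior odds = 0.765/0.235 = 153/47.
Likelihood ratio per no-hit result = 0.15.
Target odds: 0.002 ÷ 0.998 = 1/499.
Need (153/47) × 0.15ⁿ ≤ 1/499, i.e. 0.15ⁿ ≤ 47/76347.
0.15³ = 0.003375 is still above 47/76347 but 0.15⁴ = 81/160000 is at or below it, so n = 4.

4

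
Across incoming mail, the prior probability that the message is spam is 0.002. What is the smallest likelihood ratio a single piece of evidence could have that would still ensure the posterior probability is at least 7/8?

3493

Prior odds = 0.002/0.998 = 1/499.
Target odds = 0.875/0.125 = 7.
Required Bayes factor = 7 ÷ (1/499) = 3493.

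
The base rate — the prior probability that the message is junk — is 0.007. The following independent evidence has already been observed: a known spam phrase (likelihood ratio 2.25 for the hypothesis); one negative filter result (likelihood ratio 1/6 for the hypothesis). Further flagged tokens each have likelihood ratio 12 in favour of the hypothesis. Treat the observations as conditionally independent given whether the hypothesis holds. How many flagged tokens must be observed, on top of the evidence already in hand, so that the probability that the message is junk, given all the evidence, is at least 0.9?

Prior odds = 0.007/0.993 = 7/993.
Combined Bayes factor of the evidence already in hand = 2.25 × (1/6) = 0.375.
Odds after that evidence = (7/993) × 0.375 = 7/2648.
Target odds = 0.9/0.1 = 9.
Need 12ⁿ ≥ 9 ÷ (7/2648) = 23832/7.
12³ = 1728 falls short of 23832/7 but 12⁴ = 20736 reaches it, so n = 4.

4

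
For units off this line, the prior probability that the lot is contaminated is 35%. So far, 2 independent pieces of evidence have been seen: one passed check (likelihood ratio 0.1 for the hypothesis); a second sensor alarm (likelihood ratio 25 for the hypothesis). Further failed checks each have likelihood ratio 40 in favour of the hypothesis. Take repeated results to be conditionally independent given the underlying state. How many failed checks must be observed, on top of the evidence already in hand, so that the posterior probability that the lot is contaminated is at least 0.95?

Prior odds = 0.35/0.65 = 7/13.
Combined Bayes factor of the evidence already in hand = 0.1 × 25 = 2.5.
Odds after that evidence = (7/13) × 2.5 = 35/26.
Target odds = 0.95/0.05 = 19.
Need 40ⁿ ≥ 19 ÷ (35/26) = 494/35.
40¹ = 40, which meets the required 494/35; so n = 1.

1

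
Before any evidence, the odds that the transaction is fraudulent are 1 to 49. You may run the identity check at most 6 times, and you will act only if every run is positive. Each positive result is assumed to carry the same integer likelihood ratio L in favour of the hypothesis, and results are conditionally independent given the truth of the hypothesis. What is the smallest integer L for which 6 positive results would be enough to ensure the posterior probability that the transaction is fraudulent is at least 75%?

3

Prior odds = 1/49.
Target odds = 0.75/0.25 = 3.
Need L⁶ ≥ 3 ÷ (1/49) = 147.
2⁶ = 64 < 147 ≤ 729 = 3⁶, so L = 3.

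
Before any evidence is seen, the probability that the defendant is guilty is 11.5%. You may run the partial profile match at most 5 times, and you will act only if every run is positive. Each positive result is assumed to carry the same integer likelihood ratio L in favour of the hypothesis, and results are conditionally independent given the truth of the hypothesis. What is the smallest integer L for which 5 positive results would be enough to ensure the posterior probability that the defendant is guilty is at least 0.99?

Prior odds = 0.115/0.885 = 23/177.
Target odds = 0.99/0.01 = 99.
Need L⁵ ≥ 99 ÷ (23/177) = 17523/23.
3⁵ = 243 < 17523/23 ≤ 1024 = 4⁵, so L = 4.

4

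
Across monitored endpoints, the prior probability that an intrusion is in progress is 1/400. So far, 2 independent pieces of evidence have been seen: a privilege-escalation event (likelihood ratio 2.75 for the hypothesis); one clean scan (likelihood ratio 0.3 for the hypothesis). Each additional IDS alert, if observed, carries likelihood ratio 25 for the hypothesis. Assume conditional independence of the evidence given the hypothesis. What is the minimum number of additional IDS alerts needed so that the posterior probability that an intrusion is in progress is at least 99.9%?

5

Prior odds = 0.0025/0.9975 = 1/399.
Combined Bayes factor of the evidence already in hand = 2.75 × 0.3 = 0.825.
Odds after that evidence = (1/399) × 0.825 = 11/5320.
Target odds = 0.999/0.001 = 999.
Need 25ⁿ ≥ 999 ÷ (11/5320) = 5314680/11.
25⁴ = 390625 falls short of 5314680/11 but 25⁵ = 9765625 reaches it, so n = 5.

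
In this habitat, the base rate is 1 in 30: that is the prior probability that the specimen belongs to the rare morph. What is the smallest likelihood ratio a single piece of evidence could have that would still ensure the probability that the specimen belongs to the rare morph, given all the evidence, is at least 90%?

Prior odds = (1/30)/(29/30) = 1/29.
Target odds = 0.9/0.1 = 9.
Required Bayes factor = 9 ÷ (1/29) = 261.

261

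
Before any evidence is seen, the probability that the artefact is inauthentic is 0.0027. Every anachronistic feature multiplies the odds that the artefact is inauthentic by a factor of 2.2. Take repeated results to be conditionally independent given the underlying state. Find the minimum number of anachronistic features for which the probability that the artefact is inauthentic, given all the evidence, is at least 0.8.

Prior odds = 0.0027/0.9973 = 27/9973.
Likelihood ratio per anachronistic feature = 2.2.
Target odds: 0.8 ÷ 0.2 = 4.
Require 2.2ⁿ ≥ 4 ÷ (27/9973) = 39892/27.
2.2⁹ ≈1207.27 falls short of 39892/27 but 2.2¹⁰ ≈2655.99 reaches it, so n = 10.

10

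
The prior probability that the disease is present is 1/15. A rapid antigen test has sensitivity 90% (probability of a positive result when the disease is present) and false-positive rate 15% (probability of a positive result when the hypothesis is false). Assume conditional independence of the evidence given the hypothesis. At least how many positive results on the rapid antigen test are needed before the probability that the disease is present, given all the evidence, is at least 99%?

Prior odds = (1/15)/(14/15) = 1/14.
Likelihood ratio of a positive result = 0.9/0.15 = 6.
Target odds: 0.99 ÷ 0.01 = 99.
Need (1/14) × 6ⁿ ≥ 99, i.e. 6ⁿ ≥ 1386.
6⁴ = 1296 falls short of 1386 but 6⁵ = 7776 reaches it, so n = 5.

5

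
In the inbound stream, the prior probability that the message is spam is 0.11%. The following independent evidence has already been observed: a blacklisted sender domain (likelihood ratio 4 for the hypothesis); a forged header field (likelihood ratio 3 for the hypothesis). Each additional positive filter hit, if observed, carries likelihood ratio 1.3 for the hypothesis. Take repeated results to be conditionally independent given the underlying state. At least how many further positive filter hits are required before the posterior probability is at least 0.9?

Prior odds = 0.0011/0.9989 = 11/9989.
Combined Bayes factor of the evidence already in hand = 4 × 3 = 12.
Odds after that evidence = (11/9989) × 12 = 132/9989.
Target odds = 0.9/0.1 = 9.
Need 1.3ⁿ ≥ 9 ÷ (132/9989) = 29967/44.
1.3²⁴ ≈542.801 falls short of 29967/44 but 1.3²⁵ ≈705.641 reaches it, so n = 25.

25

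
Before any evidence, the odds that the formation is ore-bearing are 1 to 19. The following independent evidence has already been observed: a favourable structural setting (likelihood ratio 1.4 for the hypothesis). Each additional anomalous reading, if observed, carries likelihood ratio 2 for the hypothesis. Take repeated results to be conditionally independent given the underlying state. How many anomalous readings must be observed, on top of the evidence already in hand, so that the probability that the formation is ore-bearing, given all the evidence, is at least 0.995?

12

Prior odds = 1/19.
Bayes factor of the evidence already in hand = 1.4.
Odds after that evidence = (1/19) × 1.4 = 7/95.
Target odds = 0.995/0.005 = 199.
Need 2ⁿ ≥ 199 ÷ (7/95) = 18905/7.
2¹¹ = 2048 falls short of 18905/7 but 2¹² = 4096 reaches it, so n = 12.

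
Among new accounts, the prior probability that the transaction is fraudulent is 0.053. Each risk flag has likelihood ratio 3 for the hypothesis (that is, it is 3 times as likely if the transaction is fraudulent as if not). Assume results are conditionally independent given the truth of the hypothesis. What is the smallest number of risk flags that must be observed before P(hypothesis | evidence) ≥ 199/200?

Prior odds = 0.053/0.947 = 53/947.
Likelihood ratio per risk flag = 3.
Target posterior odds = 0.995/0.005 = 199.
Require 3ⁿ ≥ 199 ÷ (53/947) = 188453/53.
3⁷ = 2187 falls short of 188453/53 but 3⁸ = 6561 reaches it, so n = 8.

8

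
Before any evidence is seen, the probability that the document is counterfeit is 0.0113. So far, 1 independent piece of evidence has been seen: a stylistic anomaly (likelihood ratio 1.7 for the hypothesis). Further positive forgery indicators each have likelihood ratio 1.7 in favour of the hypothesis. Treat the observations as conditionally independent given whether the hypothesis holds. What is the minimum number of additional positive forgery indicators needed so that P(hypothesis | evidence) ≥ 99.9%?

21

Prior odds = 0.0113/0.9887 = 113/9887.
Bayes factor of the evidence already in hand = 1.7.
Odds after that evidence = (113/9887) × 1.7 = 1921/98870.
Target odds = 0.999/0.001 = 999.
Need 1.7ⁿ ≥ 999 ÷ (1921/98870) = 98771130/1921.
1.7²⁰ ≈40642.3 falls short of 98771130/1921 but 1.7²¹ ≈69091.9 reaches it, so n = 21.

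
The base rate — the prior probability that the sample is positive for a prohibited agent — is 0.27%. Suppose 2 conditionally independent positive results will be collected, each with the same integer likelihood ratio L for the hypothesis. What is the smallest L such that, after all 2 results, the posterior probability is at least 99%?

Prior odds = 0.0027/0.9973 = 27/9973.
Target odds = 0.99/0.01 = 99.
Need L² ≥ 99 ÷ (27/9973) = 109703/3.
191² = 36481 < 109703/3 ≤ 36864 = 192², so L = 192.

192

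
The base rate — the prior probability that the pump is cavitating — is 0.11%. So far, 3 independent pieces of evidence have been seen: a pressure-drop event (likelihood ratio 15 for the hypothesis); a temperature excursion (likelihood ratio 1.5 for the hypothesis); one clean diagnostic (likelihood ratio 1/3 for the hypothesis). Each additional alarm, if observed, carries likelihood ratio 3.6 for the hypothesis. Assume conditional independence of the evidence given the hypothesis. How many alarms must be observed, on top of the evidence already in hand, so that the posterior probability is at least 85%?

6

Prior odds = 0.0011/0.9989 = 11/9989.
Combined Bayes factor of the evidence already in hand = 15 × 1.5 × (1/3) = 7.5.
Odds after that evidence = (11/9989) × 7.5 = 165/19978.
Target odds = 0.85/0.15 = 17/3.
Need 3.6ⁿ ≥ 17/3 ÷ (165/19978) = 339626/495.
3.6⁵ = 604.66176 falls short of 339626/495 but 3.6⁶ = 34012224/15625 reaches it, so n = 6.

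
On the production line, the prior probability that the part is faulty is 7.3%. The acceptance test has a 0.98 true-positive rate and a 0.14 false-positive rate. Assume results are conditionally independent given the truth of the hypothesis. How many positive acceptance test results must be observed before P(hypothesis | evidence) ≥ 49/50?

4

Prior odds = 0.073/0.927 = 73/927.
Likelihood ratio of a positive result = 0.98/0.14 = 7.
Target odds: 0.98 ÷ 0.02 = 49.
Require 7ⁿ ≥ 49 ÷ (73/927) = 45423/73.
7³ = 343 falls short of 45423/73 but 7⁴ = 2401 reaches it, so n = 4.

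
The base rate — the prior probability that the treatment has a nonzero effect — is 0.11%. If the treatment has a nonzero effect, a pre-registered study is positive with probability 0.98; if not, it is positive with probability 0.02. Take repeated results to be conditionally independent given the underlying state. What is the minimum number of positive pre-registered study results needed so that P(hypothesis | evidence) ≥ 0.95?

Prior odds = 0.0011/0.9989 = 11/9989.
Likelihood ratio of a positive = 0.98/0.02 = 49.
Target odds: 0.95 ÷ 0.05 = 19.
Need (11/9989) × 49ⁿ ≥ 19, i.e. 49ⁿ ≥ 189791/11.
49² = 2401 falls short of 189791/11 but 49³ = 117649 reaches it, so n = 3.

3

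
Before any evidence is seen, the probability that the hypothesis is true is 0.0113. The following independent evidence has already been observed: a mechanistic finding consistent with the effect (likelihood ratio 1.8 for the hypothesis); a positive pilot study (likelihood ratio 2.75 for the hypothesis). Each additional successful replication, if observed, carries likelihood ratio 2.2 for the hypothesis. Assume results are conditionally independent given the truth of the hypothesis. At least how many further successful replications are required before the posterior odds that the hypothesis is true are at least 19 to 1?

8

Prior odds = 0.0113/0.9887 = 113/9887.
Combined Bayes factor of the evidence already in hand = 1.8 × 2.75 = 4.95.
Odds after that evidence = (113/9887) × 4.95 = 11187/197740.
Target odds = 19.
Need 2.2ⁿ ≥ 19 ÷ (11187/197740) = 3757060/11187.
2.2⁷ = 19487171/78125 falls short of 3757060/11187 but 2.2⁸ = 214358881/390625 reaches it, so n = 8.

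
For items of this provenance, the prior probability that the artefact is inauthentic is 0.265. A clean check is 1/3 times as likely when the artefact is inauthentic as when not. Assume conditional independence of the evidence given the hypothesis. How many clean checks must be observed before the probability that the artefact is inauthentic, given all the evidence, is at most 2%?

Prior odds: 0.265 ÷ 0.735 = 53/147.
Likelihood ratio per clean check = 1/3.
Target posterior odds = 0.02/0.98 = 1/49.
Require (1/3)ⁿ ≤ 1/49 ÷ (53/147) = 3/53.
(1/3)² = 1/9 is still above 3/53 but (1/3)³ = 1/27 is at or below it, so n = 3.

3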